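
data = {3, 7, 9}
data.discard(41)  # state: {3, 7, 9}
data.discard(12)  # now {3, 7, 9}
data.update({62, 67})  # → {3, 7, 9, 62, 67}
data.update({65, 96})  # {3, 7, 9, 62, 65, 67, 96}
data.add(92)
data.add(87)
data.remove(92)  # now {3, 7, 9, 62, 65, 67, 87, 96}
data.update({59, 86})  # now {3, 7, 9, 59, 62, 65, 67, 86, 87, 96}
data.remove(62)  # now {3, 7, 9, 59, 65, 67, 86, 87, 96}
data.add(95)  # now {3, 7, 9, 59, 65, 67, 86, 87, 95, 96}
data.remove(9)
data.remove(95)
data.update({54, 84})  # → {3, 7, 54, 59, 65, 67, 84, 86, 87, 96}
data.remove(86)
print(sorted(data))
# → [3, 7, 54, 59, 65, 67, 84, 87, 96]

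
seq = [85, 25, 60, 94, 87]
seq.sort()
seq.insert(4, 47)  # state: [25, 60, 85, 87, 47, 94]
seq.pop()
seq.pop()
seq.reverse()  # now [87, 85, 60, 25]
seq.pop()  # 25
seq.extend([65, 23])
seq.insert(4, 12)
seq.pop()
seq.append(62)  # [87, 85, 60, 65, 12, 62]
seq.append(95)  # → [87, 85, 60, 65, 12, 62, 95]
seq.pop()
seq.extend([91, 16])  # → [87, 85, 60, 65, 12, 62, 91, 16]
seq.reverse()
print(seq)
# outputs [16, 91, 62, 12, 65, 60, 85, 87]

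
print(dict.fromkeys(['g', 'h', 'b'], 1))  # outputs {'g': 1, 'h': 1, 'b': 1}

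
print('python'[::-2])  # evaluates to nhy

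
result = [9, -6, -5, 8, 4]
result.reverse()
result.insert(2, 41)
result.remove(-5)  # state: [4, 8, 41, -6, 9]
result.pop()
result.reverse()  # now [-6, 41, 8, 4]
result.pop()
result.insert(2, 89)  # [-6, 41, 89, 8]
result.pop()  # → 8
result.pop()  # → 89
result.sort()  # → [-6, 41]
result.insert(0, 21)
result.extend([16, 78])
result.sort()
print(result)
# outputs [-6, 16, 21, 41, 78]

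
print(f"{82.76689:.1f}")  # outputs 82.8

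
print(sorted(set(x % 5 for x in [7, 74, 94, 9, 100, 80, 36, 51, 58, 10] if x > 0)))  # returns [0, 1, 2, 3, 4]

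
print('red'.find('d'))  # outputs 2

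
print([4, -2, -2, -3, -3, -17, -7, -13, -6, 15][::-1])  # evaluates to [15, -6, -13, -7, -17, -3, -3, -2, -2, 4]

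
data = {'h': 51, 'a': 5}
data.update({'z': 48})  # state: {'h': 51, 'a': 5, 'z': 48}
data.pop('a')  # 5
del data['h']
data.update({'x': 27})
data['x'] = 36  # {'z': 48, 'x': 36}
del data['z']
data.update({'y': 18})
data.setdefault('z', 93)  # 93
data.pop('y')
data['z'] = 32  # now {'x': 36, 'z': 32}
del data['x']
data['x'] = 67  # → {'z': 32, 'x': 67}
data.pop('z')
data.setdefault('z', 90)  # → 90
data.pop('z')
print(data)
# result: {'x': 67}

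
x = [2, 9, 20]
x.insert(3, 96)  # [2, 9, 20, 96]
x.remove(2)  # [9, 20, 96]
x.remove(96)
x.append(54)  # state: [9, 20, 54]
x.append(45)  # [9, 20, 54, 45]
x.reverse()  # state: [45, 54, 20, 9]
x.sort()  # [9, 20, 45, 54]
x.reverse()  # [54, 45, 20, 9]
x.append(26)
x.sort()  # [9, 20, 26, 45, 54]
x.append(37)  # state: [9, 20, 26, 45, 54, 37]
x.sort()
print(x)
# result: [9, 20, 26, 37, 45, 54]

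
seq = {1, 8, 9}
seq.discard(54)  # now {1, 8, 9}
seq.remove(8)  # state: {1, 9}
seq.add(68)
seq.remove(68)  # {1, 9}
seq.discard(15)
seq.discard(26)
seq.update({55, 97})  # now {1, 9, 55, 97}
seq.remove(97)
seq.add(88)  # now {1, 9, 55, 88}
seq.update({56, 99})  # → {1, 9, 55, 56, 88, 99}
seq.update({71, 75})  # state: {1, 9, 55, 56, 71, 75, 88, 99}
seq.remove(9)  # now {1, 55, 56, 71, 75, 88, 99}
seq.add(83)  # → {1, 55, 56, 71, 75, 83, 88, 99}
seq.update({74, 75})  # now {1, 55, 56, 71, 74, 75, 83, 88, 99}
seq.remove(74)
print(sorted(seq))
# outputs [1, 55, 56, 71, 75, 83, 88, 99]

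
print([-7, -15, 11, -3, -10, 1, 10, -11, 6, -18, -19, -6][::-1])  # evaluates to [-6, -19, -18, 6, -11, 10, 1, -10, -3, 11, -15, -7]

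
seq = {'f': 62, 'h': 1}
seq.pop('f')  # 62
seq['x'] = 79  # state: {'h': 1, 'x': 79}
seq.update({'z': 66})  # {'h': 1, 'x': 79, 'z': 66}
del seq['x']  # {'h': 1, 'z': 66}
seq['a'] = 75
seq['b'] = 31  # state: {'h': 1, 'z': 66, 'a': 75, 'b': 31}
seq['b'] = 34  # {'h': 1, 'z': 66, 'a': 75, 'b': 34}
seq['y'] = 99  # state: {'h': 1, 'z': 66, 'a': 75, 'b': 34, 'y': 99}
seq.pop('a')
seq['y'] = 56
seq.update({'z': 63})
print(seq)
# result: {'h': 1, 'z': 63, 'b': 34, 'y': 56}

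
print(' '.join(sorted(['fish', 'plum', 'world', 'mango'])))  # fish mango plum world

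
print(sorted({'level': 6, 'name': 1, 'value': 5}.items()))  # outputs [('level', 6), ('name', 1), ('value', 5)]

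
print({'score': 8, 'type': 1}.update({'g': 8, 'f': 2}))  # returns None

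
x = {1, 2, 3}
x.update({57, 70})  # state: {1, 2, 3, 57, 70}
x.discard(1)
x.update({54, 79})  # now {2, 3, 54, 57, 70, 79}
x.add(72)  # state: {2, 3, 54, 57, 70, 72, 79}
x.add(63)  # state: {2, 3, 54, 57, 63, 70, 72, 79}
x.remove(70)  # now {2, 3, 54, 57, 63, 72, 79}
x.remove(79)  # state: {2, 3, 54, 57, 63, 72}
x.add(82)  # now {2, 3, 54, 57, 63, 72, 82}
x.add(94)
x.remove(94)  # {2, 3, 54, 57, 63, 72, 82}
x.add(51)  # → {2, 3, 51, 54, 57, 63, 72, 82}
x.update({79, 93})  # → {2, 3, 51, 54, 57, 63, 72, 79, 82, 93}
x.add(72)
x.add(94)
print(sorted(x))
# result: [2, 3, 51, 54, 57, 63, 72, 79, 82, 93, 94]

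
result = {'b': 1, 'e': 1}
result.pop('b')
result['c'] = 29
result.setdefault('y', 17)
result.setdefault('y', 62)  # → 17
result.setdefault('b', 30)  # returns 30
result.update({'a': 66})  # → {'e': 1, 'c': 29, 'y': 17, 'b': 30, 'a': 66}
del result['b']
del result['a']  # {'e': 1, 'c': 29, 'y': 17}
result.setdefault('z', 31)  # 31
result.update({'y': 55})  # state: {'e': 1, 'c': 29, 'y': 55, 'z': 31}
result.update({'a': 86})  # {'e': 1, 'c': 29, 'y': 55, 'z': 31, 'a': 86}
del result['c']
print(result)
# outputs {'e': 1, 'y': 55, 'z': 31, 'a': 86}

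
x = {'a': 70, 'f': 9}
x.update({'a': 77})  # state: {'a': 77, 'f': 9}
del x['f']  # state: {'a': 77}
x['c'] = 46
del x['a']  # {'c': 46}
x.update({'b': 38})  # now {'c': 46, 'b': 38}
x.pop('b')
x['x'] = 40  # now {'c': 46, 'x': 40}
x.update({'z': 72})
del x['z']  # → {'c': 46, 'x': 40}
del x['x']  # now {'c': 46}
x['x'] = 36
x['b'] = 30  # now {'c': 46, 'x': 36, 'b': 30}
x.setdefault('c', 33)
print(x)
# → {'c': 46, 'x': 36, 'b': 30}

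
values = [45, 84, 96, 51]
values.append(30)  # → [45, 84, 96, 51, 30]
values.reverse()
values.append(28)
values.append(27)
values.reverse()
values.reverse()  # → [30, 51, 96, 84, 45, 28, 27]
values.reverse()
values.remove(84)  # [27, 28, 45, 96, 51, 30]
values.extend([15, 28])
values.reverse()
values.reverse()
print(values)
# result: [27, 28, 45, 96, 51, 30, 15, 28]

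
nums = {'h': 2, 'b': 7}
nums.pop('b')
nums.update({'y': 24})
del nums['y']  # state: {'h': 2}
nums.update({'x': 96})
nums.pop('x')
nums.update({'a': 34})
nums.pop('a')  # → 34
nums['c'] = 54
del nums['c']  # {'h': 2}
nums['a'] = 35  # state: {'h': 2, 'a': 35}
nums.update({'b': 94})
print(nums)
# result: {'h': 2, 'a': 35, 'b': 94}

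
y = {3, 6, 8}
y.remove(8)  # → {3, 6}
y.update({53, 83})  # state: {3, 6, 53, 83}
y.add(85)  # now {3, 6, 53, 83, 85}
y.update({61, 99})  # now {3, 6, 53, 61, 83, 85, 99}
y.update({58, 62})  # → {3, 6, 53, 58, 61, 62, 83, 85, 99}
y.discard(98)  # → {3, 6, 53, 58, 61, 62, 83, 85, 99}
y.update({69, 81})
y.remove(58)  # {3, 6, 53, 61, 62, 69, 81, 83, 85, 99}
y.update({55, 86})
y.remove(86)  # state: {3, 6, 53, 55, 61, 62, 69, 81, 83, 85, 99}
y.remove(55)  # {3, 6, 53, 61, 62, 69, 81, 83, 85, 99}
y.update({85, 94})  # {3, 6, 53, 61, 62, 69, 81, 83, 85, 94, 99}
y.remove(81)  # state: {3, 6, 53, 61, 62, 69, 83, 85, 94, 99}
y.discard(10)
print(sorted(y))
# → [3, 6, 53, 61, 62, 69, 83, 85, 94, 99]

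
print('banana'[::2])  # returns bnn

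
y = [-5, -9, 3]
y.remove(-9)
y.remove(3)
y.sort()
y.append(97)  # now [-5, 97]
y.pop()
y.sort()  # [-5]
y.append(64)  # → [-5, 64]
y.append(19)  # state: [-5, 64, 19]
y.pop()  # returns 19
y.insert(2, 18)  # [-5, 64, 18]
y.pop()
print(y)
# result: [-5, 64]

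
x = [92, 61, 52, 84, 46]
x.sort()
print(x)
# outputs [46, 52, 61, 84, 92]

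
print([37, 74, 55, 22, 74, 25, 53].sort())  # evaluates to None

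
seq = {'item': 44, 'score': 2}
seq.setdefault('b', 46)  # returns 46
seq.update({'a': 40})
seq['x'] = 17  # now {'item': 44, 'score': 2, 'b': 46, 'a': 40, 'x': 17}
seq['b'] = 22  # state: {'item': 44, 'score': 2, 'b': 22, 'a': 40, 'x': 17}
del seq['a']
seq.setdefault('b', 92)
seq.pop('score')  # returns 2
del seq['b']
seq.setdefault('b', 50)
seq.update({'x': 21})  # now {'item': 44, 'x': 21, 'b': 50}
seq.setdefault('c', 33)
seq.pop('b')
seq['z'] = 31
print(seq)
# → {'item': 44, 'x': 21, 'c': 33, 'z': 31}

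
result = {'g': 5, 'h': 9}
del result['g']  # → {'h': 9}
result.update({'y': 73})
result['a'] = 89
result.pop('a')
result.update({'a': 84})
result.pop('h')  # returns 9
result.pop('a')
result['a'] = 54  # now {'y': 73, 'a': 54}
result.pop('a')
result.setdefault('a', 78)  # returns 78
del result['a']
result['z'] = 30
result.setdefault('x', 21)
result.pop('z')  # 30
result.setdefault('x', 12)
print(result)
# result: {'y': 73, 'x': 21}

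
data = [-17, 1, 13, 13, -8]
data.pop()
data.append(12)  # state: [-17, 1, 13, 13, 12]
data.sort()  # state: [-17, 1, 12, 13, 13]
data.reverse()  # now [13, 13, 12, 1, -17]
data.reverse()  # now [-17, 1, 12, 13, 13]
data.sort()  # [-17, 1, 12, 13, 13]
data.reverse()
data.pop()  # -17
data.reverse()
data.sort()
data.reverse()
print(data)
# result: [13, 13, 12, 1]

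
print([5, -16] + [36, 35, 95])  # [5, -16, 36, 35, 95]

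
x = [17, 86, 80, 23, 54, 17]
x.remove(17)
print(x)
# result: [86, 80, 23, 54, 17]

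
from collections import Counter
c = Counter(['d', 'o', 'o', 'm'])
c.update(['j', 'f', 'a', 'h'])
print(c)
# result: Counter({'o': 2, 'd': 1, 'm': 1, 'j': 1, 'f': 1, 'a': 1, 'h': 1})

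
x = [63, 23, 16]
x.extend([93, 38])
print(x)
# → [63, 23, 16, 93, 38]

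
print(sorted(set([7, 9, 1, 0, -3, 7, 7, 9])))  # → [-3, 0, 1, 7, 9]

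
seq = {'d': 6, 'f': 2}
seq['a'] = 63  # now {'d': 6, 'f': 2, 'a': 63}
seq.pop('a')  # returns 63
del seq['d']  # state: {'f': 2}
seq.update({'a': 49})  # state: {'f': 2, 'a': 49}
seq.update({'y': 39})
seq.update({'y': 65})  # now {'f': 2, 'a': 49, 'y': 65}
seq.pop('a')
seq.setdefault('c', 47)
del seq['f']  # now {'y': 65, 'c': 47}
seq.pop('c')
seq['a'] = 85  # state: {'y': 65, 'a': 85}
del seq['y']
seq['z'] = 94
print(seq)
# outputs {'a': 85, 'z': 94}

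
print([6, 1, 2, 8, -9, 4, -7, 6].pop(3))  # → 8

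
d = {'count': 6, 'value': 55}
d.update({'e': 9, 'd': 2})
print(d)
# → {'count': 6, 'value': 55, 'e': 9, 'd': 2}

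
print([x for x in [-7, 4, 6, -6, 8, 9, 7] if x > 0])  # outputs [4, 6, 8, 9, 7]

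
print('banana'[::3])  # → ba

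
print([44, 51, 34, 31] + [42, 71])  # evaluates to [44, 51, 34, 31, 42, 71]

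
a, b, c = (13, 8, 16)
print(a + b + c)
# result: 37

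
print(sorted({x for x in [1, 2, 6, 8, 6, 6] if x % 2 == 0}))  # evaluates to [2, 6, 8]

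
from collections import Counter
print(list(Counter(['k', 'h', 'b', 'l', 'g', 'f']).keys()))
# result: ['k', 'h', 'b', 'l', 'g', 'f']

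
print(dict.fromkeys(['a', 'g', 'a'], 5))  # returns {'a': 5, 'g': 5}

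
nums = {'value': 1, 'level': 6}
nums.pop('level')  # 6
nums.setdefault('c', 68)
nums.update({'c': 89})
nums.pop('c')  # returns 89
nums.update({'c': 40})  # {'value': 1, 'c': 40}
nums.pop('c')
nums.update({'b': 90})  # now {'value': 1, 'b': 90}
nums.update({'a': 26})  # {'value': 1, 'b': 90, 'a': 26}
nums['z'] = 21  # {'value': 1, 'b': 90, 'a': 26, 'z': 21}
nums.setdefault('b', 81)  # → 90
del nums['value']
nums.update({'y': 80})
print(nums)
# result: {'b': 90, 'a': 26, 'z': 21, 'y': 80}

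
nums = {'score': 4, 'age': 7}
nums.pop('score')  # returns 4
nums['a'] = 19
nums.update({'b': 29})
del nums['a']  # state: {'age': 7, 'b': 29}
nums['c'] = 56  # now {'age': 7, 'b': 29, 'c': 56}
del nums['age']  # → {'b': 29, 'c': 56}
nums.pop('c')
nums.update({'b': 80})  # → {'b': 80}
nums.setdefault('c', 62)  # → 62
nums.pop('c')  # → 62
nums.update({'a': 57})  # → {'b': 80, 'a': 57}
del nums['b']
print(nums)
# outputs {'a': 57}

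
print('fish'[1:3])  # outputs is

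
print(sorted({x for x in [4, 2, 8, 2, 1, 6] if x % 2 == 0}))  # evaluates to [2, 4, 6, 8]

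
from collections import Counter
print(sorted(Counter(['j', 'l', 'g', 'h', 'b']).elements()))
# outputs ['b', 'g', 'h', 'j', 'l']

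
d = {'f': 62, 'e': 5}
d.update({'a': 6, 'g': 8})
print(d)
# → {'f': 62, 'e': 5, 'a': 6, 'g': 8}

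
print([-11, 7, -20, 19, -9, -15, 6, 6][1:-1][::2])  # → [7, 19, -15]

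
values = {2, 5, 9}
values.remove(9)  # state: {2, 5}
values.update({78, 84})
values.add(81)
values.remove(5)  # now {2, 78, 81, 84}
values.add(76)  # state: {2, 76, 78, 81, 84}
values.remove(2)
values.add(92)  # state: {76, 78, 81, 84, 92}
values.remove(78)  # {76, 81, 84, 92}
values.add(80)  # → {76, 80, 81, 84, 92}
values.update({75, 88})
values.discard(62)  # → {75, 76, 80, 81, 84, 88, 92}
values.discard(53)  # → {75, 76, 80, 81, 84, 88, 92}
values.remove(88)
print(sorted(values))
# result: [75, 76, 80, 81, 84, 92]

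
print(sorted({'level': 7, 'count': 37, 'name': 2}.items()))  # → [('count', 37), ('level', 7), ('name', 2)]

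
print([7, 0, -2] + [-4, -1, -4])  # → [7, 0, -2, -4, -1, -4]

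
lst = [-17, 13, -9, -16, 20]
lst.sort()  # [-17, -16, -9, 13, 20]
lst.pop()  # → 20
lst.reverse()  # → [13, -9, -16, -17]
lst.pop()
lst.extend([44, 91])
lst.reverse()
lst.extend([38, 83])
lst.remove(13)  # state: [91, 44, -16, -9, 38, 83]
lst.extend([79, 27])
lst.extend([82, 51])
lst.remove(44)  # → [91, -16, -9, 38, 83, 79, 27, 82, 51]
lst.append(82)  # [91, -16, -9, 38, 83, 79, 27, 82, 51, 82]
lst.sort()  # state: [-16, -9, 27, 38, 51, 79, 82, 82, 83, 91]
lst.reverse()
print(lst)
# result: [91, 83, 82, 82, 79, 51, 38, 27, -9, -16]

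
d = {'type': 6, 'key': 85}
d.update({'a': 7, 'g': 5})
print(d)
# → {'type': 6, 'key': 85, 'a': 7, 'g': 5}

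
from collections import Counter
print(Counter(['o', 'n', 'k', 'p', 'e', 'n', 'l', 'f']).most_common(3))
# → [('n', 2), ('o', 1), ('k', 1)]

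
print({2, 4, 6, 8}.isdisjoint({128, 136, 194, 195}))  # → True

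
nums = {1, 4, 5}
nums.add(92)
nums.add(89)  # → {1, 4, 5, 89, 92}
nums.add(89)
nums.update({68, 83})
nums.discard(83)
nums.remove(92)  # {1, 4, 5, 68, 89}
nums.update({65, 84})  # {1, 4, 5, 65, 68, 84, 89}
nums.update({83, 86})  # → {1, 4, 5, 65, 68, 83, 84, 86, 89}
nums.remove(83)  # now {1, 4, 5, 65, 68, 84, 86, 89}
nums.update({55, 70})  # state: {1, 4, 5, 55, 65, 68, 70, 84, 86, 89}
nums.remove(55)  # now {1, 4, 5, 65, 68, 70, 84, 86, 89}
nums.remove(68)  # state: {1, 4, 5, 65, 70, 84, 86, 89}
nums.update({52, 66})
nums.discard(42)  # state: {1, 4, 5, 52, 65, 66, 70, 84, 86, 89}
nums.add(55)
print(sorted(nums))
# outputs [1, 4, 5, 52, 55, 65, 66, 70, 84, 86, 89]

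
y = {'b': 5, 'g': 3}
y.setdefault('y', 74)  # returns 74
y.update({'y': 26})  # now {'b': 5, 'g': 3, 'y': 26}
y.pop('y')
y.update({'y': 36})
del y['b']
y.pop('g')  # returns 3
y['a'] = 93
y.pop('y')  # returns 36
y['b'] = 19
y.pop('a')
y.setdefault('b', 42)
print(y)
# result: {'b': 19}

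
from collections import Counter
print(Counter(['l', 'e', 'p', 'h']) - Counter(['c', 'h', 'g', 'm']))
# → Counter({'l': 1, 'e': 1, 'p': 1})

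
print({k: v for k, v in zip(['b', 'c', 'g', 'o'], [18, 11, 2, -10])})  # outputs {'b': 18, 'c': 11, 'g': 2, 'o': -10}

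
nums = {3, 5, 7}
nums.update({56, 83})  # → {3, 5, 7, 56, 83}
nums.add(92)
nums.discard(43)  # {3, 5, 7, 56, 83, 92}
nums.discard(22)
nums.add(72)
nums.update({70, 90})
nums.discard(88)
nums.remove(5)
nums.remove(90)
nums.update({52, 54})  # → {3, 7, 52, 54, 56, 70, 72, 83, 92}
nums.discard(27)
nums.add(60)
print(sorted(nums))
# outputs [3, 7, 52, 54, 56, 60, 70, 72, 83, 92]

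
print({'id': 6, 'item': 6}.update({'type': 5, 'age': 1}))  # None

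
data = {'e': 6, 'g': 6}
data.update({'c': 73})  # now {'e': 6, 'g': 6, 'c': 73}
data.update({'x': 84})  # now {'e': 6, 'g': 6, 'c': 73, 'x': 84}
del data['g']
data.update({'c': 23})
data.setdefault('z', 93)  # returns 93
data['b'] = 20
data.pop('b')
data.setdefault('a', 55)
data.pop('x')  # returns 84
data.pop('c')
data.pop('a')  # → 55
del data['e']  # {'z': 93}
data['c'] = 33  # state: {'z': 93, 'c': 33}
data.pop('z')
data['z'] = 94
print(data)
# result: {'c': 33, 'z': 94}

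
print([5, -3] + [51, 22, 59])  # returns [5, -3, 51, 22, 59]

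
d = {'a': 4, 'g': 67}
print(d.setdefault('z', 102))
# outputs 102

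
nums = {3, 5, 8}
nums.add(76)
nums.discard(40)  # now {3, 5, 8, 76}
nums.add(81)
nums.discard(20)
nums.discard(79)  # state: {3, 5, 8, 76, 81}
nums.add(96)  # {3, 5, 8, 76, 81, 96}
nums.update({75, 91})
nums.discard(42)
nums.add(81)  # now {3, 5, 8, 75, 76, 81, 91, 96}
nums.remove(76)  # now {3, 5, 8, 75, 81, 91, 96}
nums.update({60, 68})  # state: {3, 5, 8, 60, 68, 75, 81, 91, 96}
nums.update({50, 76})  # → {3, 5, 8, 50, 60, 68, 75, 76, 81, 91, 96}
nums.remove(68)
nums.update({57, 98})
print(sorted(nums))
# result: [3, 5, 8, 50, 57, 60, 75, 76, 81, 91, 96, 98]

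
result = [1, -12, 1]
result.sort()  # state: [-12, 1, 1]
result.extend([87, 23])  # [-12, 1, 1, 87, 23]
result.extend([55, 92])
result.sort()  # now [-12, 1, 1, 23, 55, 87, 92]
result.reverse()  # [92, 87, 55, 23, 1, 1, -12]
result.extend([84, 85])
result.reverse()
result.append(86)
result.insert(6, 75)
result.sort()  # [-12, 1, 1, 23, 55, 75, 84, 85, 86, 87, 92]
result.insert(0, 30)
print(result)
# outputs [30, -12, 1, 1, 23, 55, 75, 84, 85, 86, 87, 92]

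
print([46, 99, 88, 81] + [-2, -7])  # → [46, 99, 88, 81, -2, -7]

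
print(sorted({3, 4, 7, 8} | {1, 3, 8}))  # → [1, 3, 4, 7, 8]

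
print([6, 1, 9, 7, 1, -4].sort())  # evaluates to None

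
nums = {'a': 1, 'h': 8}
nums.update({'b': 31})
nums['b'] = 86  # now {'a': 1, 'h': 8, 'b': 86}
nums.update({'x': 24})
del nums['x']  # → {'a': 1, 'h': 8, 'b': 86}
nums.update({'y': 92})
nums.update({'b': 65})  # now {'a': 1, 'h': 8, 'b': 65, 'y': 92}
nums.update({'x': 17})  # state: {'a': 1, 'h': 8, 'b': 65, 'y': 92, 'x': 17}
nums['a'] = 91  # {'a': 91, 'h': 8, 'b': 65, 'y': 92, 'x': 17}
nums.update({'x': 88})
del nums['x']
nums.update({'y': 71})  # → {'a': 91, 'h': 8, 'b': 65, 'y': 71}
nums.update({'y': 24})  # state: {'a': 91, 'h': 8, 'b': 65, 'y': 24}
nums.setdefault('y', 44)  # 24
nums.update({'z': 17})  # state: {'a': 91, 'h': 8, 'b': 65, 'y': 24, 'z': 17}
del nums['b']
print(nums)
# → {'a': 91, 'h': 8, 'y': 24, 'z': 17}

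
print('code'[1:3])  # od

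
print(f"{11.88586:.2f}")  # 11.89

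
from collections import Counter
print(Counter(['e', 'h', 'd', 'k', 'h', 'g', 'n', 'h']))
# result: Counter({'h': 3, 'e': 1, 'd': 1, 'k': 1, 'g': 1, 'n': 1})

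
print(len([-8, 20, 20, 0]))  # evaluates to 4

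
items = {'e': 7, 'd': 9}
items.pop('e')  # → 7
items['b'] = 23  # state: {'d': 9, 'b': 23}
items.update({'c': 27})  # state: {'d': 9, 'b': 23, 'c': 27}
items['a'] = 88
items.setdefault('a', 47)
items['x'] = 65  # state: {'d': 9, 'b': 23, 'c': 27, 'a': 88, 'x': 65}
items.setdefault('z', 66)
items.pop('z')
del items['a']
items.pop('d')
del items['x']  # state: {'b': 23, 'c': 27}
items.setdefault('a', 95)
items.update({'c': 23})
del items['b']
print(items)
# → {'c': 23, 'a': 95}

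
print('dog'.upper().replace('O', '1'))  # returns D1G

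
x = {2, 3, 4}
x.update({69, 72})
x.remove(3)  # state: {2, 4, 69, 72}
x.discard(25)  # {2, 4, 69, 72}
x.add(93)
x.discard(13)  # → {2, 4, 69, 72, 93}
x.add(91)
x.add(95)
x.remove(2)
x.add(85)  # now {4, 69, 72, 85, 91, 93, 95}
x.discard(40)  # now {4, 69, 72, 85, 91, 93, 95}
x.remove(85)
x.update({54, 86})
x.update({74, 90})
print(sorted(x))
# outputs [4, 54, 69, 72, 74, 86, 90, 91, 93, 95]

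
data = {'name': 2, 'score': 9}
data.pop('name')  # 2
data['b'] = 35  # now {'score': 9, 'b': 35}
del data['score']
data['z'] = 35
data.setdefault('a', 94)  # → 94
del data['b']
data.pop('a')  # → 94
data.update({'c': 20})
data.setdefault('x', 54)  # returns 54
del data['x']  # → {'z': 35, 'c': 20}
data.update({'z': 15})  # {'z': 15, 'c': 20}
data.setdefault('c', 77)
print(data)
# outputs {'z': 15, 'c': 20}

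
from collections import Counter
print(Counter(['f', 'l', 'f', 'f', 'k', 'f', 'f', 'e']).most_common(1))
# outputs [('f', 5)]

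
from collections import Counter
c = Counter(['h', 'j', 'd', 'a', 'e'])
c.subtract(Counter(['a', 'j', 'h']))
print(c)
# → Counter({'d': 1, 'e': 1, 'h': 0, 'j': 0, 'a': 0})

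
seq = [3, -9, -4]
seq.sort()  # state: [-9, -4, 3]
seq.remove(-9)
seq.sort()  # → [-4, 3]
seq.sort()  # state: [-4, 3]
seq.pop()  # 3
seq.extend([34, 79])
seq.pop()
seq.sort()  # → [-4, 34]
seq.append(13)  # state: [-4, 34, 13]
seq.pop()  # 13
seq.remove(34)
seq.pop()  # -4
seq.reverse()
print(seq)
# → []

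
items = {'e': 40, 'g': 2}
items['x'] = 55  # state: {'e': 40, 'g': 2, 'x': 55}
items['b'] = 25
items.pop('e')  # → 40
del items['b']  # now {'g': 2, 'x': 55}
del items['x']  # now {'g': 2}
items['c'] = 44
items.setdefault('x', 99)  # 99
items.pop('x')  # 99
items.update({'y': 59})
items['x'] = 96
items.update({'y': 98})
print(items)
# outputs {'g': 2, 'c': 44, 'y': 98, 'x': 96}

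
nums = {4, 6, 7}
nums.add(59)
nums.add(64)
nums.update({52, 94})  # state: {4, 6, 7, 52, 59, 64, 94}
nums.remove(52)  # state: {4, 6, 7, 59, 64, 94}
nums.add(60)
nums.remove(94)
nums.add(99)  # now {4, 6, 7, 59, 60, 64, 99}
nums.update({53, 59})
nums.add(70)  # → {4, 6, 7, 53, 59, 60, 64, 70, 99}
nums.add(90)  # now {4, 6, 7, 53, 59, 60, 64, 70, 90, 99}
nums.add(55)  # {4, 6, 7, 53, 55, 59, 60, 64, 70, 90, 99}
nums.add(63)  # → {4, 6, 7, 53, 55, 59, 60, 63, 64, 70, 90, 99}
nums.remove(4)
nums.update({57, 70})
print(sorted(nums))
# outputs [6, 7, 53, 55, 57, 59, 60, 63, 64, 70, 90, 99]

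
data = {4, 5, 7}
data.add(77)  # {4, 5, 7, 77}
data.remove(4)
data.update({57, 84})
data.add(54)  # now {5, 7, 54, 57, 77, 84}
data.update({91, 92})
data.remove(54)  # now {5, 7, 57, 77, 84, 91, 92}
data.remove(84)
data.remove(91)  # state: {5, 7, 57, 77, 92}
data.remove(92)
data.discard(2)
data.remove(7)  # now {5, 57, 77}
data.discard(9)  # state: {5, 57, 77}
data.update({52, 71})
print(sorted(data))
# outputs [5, 52, 57, 71, 77]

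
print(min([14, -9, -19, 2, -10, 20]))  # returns -19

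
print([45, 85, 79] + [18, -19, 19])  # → [45, 85, 79, 18, -19, 19]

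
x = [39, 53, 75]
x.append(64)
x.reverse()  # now [64, 75, 53, 39]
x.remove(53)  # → [64, 75, 39]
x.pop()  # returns 39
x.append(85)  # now [64, 75, 85]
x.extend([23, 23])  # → [64, 75, 85, 23, 23]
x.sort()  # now [23, 23, 64, 75, 85]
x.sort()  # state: [23, 23, 64, 75, 85]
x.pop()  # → 85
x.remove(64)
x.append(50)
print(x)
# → [23, 23, 75, 50]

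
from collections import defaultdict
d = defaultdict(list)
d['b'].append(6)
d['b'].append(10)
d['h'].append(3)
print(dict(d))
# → {'b': [6, 10], 'h': [3]}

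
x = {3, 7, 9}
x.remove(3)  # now {7, 9}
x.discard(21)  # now {7, 9}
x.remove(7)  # {9}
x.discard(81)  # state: {9}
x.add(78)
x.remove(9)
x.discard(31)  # {78}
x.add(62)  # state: {62, 78}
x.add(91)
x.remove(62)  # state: {78, 91}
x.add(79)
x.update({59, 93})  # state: {59, 78, 79, 91, 93}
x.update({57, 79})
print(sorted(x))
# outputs [57, 59, 78, 79, 91, 93]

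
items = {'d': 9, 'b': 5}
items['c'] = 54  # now {'d': 9, 'b': 5, 'c': 54}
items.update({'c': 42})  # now {'d': 9, 'b': 5, 'c': 42}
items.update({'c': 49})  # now {'d': 9, 'b': 5, 'c': 49}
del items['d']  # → {'b': 5, 'c': 49}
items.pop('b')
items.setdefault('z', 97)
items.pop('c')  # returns 49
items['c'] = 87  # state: {'z': 97, 'c': 87}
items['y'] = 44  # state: {'z': 97, 'c': 87, 'y': 44}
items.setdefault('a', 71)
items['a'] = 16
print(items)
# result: {'z': 97, 'c': 87, 'y': 44, 'a': 16}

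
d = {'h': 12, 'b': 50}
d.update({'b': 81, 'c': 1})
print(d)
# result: {'h': 12, 'b': 81, 'c': 1}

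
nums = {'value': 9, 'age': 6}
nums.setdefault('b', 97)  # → 97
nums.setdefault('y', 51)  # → 51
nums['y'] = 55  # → {'value': 9, 'age': 6, 'b': 97, 'y': 55}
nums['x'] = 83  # {'value': 9, 'age': 6, 'b': 97, 'y': 55, 'x': 83}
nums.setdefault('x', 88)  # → 83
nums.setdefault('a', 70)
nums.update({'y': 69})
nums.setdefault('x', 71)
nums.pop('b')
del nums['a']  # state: {'value': 9, 'age': 6, 'y': 69, 'x': 83}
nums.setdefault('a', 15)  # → 15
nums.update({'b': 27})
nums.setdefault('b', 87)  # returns 27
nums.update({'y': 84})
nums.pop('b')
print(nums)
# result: {'value': 9, 'age': 6, 'y': 84, 'x': 83, 'a': 15}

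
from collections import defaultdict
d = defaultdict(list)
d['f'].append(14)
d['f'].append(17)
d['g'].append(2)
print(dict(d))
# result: {'f': [14, 17], 'g': [2]}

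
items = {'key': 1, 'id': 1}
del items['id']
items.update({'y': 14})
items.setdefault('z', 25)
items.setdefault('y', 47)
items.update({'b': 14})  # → {'key': 1, 'y': 14, 'z': 25, 'b': 14}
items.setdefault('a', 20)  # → 20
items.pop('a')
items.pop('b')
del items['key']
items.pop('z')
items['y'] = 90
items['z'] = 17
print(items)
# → {'y': 90, 'z': 17}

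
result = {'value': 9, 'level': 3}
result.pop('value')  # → 9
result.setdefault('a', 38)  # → 38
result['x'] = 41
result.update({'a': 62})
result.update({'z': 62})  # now {'level': 3, 'a': 62, 'x': 41, 'z': 62}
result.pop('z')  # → 62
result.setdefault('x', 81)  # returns 41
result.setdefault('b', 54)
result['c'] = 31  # {'level': 3, 'a': 62, 'x': 41, 'b': 54, 'c': 31}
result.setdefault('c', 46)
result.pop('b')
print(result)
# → {'level': 3, 'a': 62, 'x': 41, 'c': 31}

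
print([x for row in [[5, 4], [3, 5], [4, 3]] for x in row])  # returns [5, 4, 3, 5, 4, 3]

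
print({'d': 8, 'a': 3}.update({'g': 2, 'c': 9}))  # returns None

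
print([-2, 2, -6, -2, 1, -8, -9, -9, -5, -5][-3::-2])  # [-9, -8, -2, 2]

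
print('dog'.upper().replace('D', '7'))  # 7OG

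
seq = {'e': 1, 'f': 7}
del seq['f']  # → {'e': 1}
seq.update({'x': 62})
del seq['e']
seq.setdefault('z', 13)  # 13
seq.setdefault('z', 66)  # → 13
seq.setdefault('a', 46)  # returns 46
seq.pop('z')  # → 13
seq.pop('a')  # 46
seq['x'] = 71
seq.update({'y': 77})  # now {'x': 71, 'y': 77}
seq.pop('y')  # 77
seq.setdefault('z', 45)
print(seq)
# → {'x': 71, 'z': 45}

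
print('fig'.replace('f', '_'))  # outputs _ig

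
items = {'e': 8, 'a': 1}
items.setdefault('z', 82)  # 82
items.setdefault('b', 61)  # 61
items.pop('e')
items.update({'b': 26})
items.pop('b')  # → 26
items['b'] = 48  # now {'a': 1, 'z': 82, 'b': 48}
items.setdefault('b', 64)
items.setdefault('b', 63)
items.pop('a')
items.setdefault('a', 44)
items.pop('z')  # 82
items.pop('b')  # 48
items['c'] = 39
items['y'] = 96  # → {'a': 44, 'c': 39, 'y': 96}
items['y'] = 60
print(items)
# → {'a': 44, 'c': 39, 'y': 60}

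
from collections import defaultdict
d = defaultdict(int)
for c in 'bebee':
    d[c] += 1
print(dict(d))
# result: {'b': 2, 'e': 3}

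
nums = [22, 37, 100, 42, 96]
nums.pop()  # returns 96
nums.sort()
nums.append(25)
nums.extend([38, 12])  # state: [22, 37, 42, 100, 25, 38, 12]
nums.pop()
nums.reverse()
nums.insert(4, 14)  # [38, 25, 100, 42, 14, 37, 22]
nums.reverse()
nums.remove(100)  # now [22, 37, 14, 42, 25, 38]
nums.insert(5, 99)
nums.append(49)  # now [22, 37, 14, 42, 25, 99, 38, 49]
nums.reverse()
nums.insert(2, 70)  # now [49, 38, 70, 99, 25, 42, 14, 37, 22]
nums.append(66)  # [49, 38, 70, 99, 25, 42, 14, 37, 22, 66]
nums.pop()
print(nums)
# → [49, 38, 70, 99, 25, 42, 14, 37, 22]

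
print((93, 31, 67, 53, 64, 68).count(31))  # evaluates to 1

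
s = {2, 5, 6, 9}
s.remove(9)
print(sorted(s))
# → [2, 5, 6]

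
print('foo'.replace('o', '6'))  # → f66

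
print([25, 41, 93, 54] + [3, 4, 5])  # [25, 41, 93, 54, 3, 4, 5]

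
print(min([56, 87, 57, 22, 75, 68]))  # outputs 22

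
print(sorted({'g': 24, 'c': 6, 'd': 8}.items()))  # [('c', 6), ('d', 8), ('g', 24)]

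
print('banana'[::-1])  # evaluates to ananab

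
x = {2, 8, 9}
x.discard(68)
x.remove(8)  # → {2, 9}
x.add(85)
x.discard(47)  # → {2, 9, 85}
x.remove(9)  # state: {2, 85}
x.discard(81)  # {2, 85}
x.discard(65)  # {2, 85}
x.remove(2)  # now {85}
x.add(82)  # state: {82, 85}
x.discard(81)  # {82, 85}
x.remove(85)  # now {82}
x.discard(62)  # {82}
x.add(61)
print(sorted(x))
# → [61, 82]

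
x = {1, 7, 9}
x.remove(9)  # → {1, 7}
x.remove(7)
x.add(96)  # {1, 96}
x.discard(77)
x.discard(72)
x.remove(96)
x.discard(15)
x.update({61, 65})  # {1, 61, 65}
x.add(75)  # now {1, 61, 65, 75}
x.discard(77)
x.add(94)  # {1, 61, 65, 75, 94}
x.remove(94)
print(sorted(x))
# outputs [1, 61, 65, 75]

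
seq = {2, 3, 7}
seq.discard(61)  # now {2, 3, 7}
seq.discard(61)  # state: {2, 3, 7}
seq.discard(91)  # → {2, 3, 7}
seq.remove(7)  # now {2, 3}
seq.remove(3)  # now {2}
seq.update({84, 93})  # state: {2, 84, 93}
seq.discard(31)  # {2, 84, 93}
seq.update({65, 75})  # {2, 65, 75, 84, 93}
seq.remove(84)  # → {2, 65, 75, 93}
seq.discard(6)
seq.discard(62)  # {2, 65, 75, 93}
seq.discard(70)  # {2, 65, 75, 93}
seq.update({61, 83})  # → {2, 61, 65, 75, 83, 93}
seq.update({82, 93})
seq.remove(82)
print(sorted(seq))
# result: [2, 61, 65, 75, 83, 93]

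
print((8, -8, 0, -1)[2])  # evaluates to 0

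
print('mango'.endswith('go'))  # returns True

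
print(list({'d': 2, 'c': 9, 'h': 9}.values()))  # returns [2, 9, 9]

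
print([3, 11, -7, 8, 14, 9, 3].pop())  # 3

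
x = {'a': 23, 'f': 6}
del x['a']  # {'f': 6}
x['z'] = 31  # {'f': 6, 'z': 31}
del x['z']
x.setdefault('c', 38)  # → 38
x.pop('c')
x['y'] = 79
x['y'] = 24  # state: {'f': 6, 'y': 24}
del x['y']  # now {'f': 6}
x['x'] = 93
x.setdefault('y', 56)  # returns 56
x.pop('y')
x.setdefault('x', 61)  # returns 93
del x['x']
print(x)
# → {'f': 6}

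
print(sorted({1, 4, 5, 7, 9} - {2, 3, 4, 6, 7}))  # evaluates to [1, 5, 9]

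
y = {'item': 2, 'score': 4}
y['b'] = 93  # {'item': 2, 'score': 4, 'b': 93}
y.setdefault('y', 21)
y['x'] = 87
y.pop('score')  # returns 4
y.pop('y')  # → 21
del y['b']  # {'item': 2, 'x': 87}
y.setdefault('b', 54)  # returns 54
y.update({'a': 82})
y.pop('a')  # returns 82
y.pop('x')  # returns 87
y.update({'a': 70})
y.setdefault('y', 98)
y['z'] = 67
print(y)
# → {'item': 2, 'b': 54, 'a': 70, 'y': 98, 'z': 67}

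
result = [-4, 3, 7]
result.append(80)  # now [-4, 3, 7, 80]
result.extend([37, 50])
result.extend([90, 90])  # [-4, 3, 7, 80, 37, 50, 90, 90]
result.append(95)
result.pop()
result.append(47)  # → [-4, 3, 7, 80, 37, 50, 90, 90, 47]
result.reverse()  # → [47, 90, 90, 50, 37, 80, 7, 3, -4]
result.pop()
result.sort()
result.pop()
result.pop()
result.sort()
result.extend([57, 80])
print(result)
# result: [3, 7, 37, 47, 50, 80, 57, 80]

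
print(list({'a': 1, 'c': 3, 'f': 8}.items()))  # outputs [('a', 1), ('c', 3), ('f', 8)]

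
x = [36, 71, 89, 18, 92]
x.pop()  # 92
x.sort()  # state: [18, 36, 71, 89]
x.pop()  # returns 89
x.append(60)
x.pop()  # 60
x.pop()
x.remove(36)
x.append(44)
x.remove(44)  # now [18]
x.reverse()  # [18]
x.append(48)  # [18, 48]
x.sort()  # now [18, 48]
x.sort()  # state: [18, 48]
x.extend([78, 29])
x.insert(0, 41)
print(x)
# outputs [41, 18, 48, 78, 29]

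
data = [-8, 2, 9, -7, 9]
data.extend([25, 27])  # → [-8, 2, 9, -7, 9, 25, 27]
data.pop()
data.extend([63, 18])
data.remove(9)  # [-8, 2, -7, 9, 25, 63, 18]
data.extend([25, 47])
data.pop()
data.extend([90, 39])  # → [-8, 2, -7, 9, 25, 63, 18, 25, 90, 39]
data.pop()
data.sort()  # [-8, -7, 2, 9, 18, 25, 25, 63, 90]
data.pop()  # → 90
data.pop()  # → 63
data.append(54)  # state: [-8, -7, 2, 9, 18, 25, 25, 54]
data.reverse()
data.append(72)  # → [54, 25, 25, 18, 9, 2, -7, -8, 72]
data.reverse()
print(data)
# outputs [72, -8, -7, 2, 9, 18, 25, 25, 54]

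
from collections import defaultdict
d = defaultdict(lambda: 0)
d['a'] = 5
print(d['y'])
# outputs 0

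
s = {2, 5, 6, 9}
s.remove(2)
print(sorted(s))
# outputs [5, 6, 9]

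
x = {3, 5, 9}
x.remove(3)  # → {5, 9}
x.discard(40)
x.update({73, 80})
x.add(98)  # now {5, 9, 73, 80, 98}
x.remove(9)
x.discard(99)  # {5, 73, 80, 98}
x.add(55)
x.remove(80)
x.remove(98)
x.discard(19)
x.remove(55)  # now {5, 73}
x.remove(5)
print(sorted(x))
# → [73]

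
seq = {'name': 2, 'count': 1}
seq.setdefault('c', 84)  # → 84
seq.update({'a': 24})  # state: {'name': 2, 'count': 1, 'c': 84, 'a': 24}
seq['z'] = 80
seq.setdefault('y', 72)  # 72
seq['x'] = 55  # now {'name': 2, 'count': 1, 'c': 84, 'a': 24, 'z': 80, 'y': 72, 'x': 55}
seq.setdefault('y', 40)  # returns 72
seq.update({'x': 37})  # {'name': 2, 'count': 1, 'c': 84, 'a': 24, 'z': 80, 'y': 72, 'x': 37}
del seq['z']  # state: {'name': 2, 'count': 1, 'c': 84, 'a': 24, 'y': 72, 'x': 37}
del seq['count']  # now {'name': 2, 'c': 84, 'a': 24, 'y': 72, 'x': 37}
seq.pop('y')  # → 72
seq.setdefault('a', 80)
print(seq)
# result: {'name': 2, 'c': 84, 'a': 24, 'x': 37}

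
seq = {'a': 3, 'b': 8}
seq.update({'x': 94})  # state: {'a': 3, 'b': 8, 'x': 94}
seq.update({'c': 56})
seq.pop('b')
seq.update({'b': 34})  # {'a': 3, 'x': 94, 'c': 56, 'b': 34}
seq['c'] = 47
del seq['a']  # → {'x': 94, 'c': 47, 'b': 34}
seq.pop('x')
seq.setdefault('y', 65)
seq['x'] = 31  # {'c': 47, 'b': 34, 'y': 65, 'x': 31}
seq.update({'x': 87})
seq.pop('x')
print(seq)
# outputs {'c': 47, 'b': 34, 'y': 65}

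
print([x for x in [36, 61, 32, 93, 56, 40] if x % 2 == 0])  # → [36, 32, 56, 40]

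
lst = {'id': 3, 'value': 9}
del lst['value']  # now {'id': 3}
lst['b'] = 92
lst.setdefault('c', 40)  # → 40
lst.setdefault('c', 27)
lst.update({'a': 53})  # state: {'id': 3, 'b': 92, 'c': 40, 'a': 53}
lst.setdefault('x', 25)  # 25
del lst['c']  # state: {'id': 3, 'b': 92, 'a': 53, 'x': 25}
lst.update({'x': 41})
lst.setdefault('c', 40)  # 40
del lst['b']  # {'id': 3, 'a': 53, 'x': 41, 'c': 40}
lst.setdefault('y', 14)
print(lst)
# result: {'id': 3, 'a': 53, 'x': 41, 'c': 40, 'y': 14}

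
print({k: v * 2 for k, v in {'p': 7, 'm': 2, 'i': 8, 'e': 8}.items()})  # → {'p': 14, 'm': 4, 'i': 16, 'e': 16}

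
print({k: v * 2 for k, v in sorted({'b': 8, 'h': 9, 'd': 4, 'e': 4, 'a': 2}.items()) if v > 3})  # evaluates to {'b': 16, 'd': 8, 'e': 8, 'h': 18}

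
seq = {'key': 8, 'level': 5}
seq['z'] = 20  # {'key': 8, 'level': 5, 'z': 20}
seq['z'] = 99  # {'key': 8, 'level': 5, 'z': 99}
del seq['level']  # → {'key': 8, 'z': 99}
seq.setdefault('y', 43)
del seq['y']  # {'key': 8, 'z': 99}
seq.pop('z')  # 99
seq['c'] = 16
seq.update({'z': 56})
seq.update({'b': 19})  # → {'key': 8, 'c': 16, 'z': 56, 'b': 19}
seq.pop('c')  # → 16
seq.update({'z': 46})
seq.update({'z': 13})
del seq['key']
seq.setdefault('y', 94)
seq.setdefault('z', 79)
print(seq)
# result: {'z': 13, 'b': 19, 'y': 94}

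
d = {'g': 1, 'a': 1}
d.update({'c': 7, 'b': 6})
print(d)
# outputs {'g': 1, 'a': 1, 'c': 7, 'b': 6}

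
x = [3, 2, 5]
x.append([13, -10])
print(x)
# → [3, 2, 5, [13, -10]]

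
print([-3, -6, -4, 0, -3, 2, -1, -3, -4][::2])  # [-3, -4, -3, -1, -4]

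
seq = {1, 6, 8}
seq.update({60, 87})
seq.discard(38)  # {1, 6, 8, 60, 87}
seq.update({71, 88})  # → {1, 6, 8, 60, 71, 87, 88}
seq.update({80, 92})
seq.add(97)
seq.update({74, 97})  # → {1, 6, 8, 60, 71, 74, 80, 87, 88, 92, 97}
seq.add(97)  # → {1, 6, 8, 60, 71, 74, 80, 87, 88, 92, 97}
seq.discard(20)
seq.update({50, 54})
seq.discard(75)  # {1, 6, 8, 50, 54, 60, 71, 74, 80, 87, 88, 92, 97}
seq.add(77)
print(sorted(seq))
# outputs [1, 6, 8, 50, 54, 60, 71, 74, 77, 80, 87, 88, 92, 97]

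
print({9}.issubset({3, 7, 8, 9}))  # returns True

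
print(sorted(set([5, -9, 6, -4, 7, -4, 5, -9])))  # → [-9, -4, 5, 6, 7]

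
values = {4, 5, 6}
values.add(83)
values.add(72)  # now {4, 5, 6, 72, 83}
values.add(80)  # {4, 5, 6, 72, 80, 83}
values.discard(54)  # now {4, 5, 6, 72, 80, 83}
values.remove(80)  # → {4, 5, 6, 72, 83}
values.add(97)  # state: {4, 5, 6, 72, 83, 97}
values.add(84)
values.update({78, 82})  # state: {4, 5, 6, 72, 78, 82, 83, 84, 97}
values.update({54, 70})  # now {4, 5, 6, 54, 70, 72, 78, 82, 83, 84, 97}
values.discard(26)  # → {4, 5, 6, 54, 70, 72, 78, 82, 83, 84, 97}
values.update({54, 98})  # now {4, 5, 6, 54, 70, 72, 78, 82, 83, 84, 97, 98}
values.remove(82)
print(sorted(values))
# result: [4, 5, 6, 54, 70, 72, 78, 83, 84, 97, 98]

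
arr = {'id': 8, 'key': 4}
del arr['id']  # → {'key': 4}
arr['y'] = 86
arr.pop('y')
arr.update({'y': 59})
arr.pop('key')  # 4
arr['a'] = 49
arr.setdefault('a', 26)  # 49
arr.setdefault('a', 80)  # 49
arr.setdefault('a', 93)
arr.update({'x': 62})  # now {'y': 59, 'a': 49, 'x': 62}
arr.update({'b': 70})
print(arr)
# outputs {'y': 59, 'a': 49, 'x': 62, 'b': 70}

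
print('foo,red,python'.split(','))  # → ['foo', 'red', 'python']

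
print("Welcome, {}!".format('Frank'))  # Welcome, Frank!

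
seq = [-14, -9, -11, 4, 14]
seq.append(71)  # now [-14, -9, -11, 4, 14, 71]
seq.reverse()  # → [71, 14, 4, -11, -9, -14]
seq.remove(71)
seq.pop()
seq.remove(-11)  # [14, 4, -9]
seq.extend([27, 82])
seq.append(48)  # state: [14, 4, -9, 27, 82, 48]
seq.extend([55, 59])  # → [14, 4, -9, 27, 82, 48, 55, 59]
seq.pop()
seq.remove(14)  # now [4, -9, 27, 82, 48, 55]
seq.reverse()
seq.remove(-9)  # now [55, 48, 82, 27, 4]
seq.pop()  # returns 4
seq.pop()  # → 27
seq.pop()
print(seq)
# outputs [55, 48]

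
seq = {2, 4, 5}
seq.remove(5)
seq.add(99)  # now {2, 4, 99}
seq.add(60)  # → {2, 4, 60, 99}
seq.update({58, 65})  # {2, 4, 58, 60, 65, 99}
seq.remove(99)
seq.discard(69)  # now {2, 4, 58, 60, 65}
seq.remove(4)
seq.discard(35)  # {2, 58, 60, 65}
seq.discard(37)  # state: {2, 58, 60, 65}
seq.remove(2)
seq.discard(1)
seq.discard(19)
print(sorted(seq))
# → [58, 60, 65]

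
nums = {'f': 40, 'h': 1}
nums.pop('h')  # 1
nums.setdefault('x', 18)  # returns 18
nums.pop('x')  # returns 18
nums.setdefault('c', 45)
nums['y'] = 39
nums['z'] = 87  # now {'f': 40, 'c': 45, 'y': 39, 'z': 87}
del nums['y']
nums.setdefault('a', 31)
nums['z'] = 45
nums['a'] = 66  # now {'f': 40, 'c': 45, 'z': 45, 'a': 66}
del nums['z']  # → {'f': 40, 'c': 45, 'a': 66}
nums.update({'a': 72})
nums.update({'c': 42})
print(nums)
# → {'f': 40, 'c': 42, 'a': 72}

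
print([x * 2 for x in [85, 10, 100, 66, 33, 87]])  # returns [170, 20, 200, 132, 66, 174]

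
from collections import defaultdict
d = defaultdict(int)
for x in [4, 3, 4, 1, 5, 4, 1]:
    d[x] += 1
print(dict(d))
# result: {4: 3, 3: 1, 1: 2, 5: 1}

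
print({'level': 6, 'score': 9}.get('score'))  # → 9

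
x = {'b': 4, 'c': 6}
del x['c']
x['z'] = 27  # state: {'b': 4, 'z': 27}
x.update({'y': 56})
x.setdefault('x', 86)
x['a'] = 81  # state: {'b': 4, 'z': 27, 'y': 56, 'x': 86, 'a': 81}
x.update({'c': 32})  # {'b': 4, 'z': 27, 'y': 56, 'x': 86, 'a': 81, 'c': 32}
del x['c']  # {'b': 4, 'z': 27, 'y': 56, 'x': 86, 'a': 81}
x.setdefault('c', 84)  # 84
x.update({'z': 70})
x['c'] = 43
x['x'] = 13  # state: {'b': 4, 'z': 70, 'y': 56, 'x': 13, 'a': 81, 'c': 43}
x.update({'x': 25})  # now {'b': 4, 'z': 70, 'y': 56, 'x': 25, 'a': 81, 'c': 43}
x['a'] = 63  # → {'b': 4, 'z': 70, 'y': 56, 'x': 25, 'a': 63, 'c': 43}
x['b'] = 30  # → {'b': 30, 'z': 70, 'y': 56, 'x': 25, 'a': 63, 'c': 43}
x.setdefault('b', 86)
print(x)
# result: {'b': 30, 'z': 70, 'y': 56, 'x': 25, 'a': 63, 'c': 43}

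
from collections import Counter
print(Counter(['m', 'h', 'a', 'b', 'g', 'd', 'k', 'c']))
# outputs Counter({'m': 1, 'h': 1, 'a': 1, 'b': 1, 'g': 1, 'd': 1, 'k': 1, 'c': 1})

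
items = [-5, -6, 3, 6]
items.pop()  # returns 6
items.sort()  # [-6, -5, 3]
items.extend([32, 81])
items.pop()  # 81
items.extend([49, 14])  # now [-6, -5, 3, 32, 49, 14]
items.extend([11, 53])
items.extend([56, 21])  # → [-6, -5, 3, 32, 49, 14, 11, 53, 56, 21]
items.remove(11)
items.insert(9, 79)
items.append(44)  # [-6, -5, 3, 32, 49, 14, 53, 56, 21, 79, 44]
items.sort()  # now [-6, -5, 3, 14, 21, 32, 44, 49, 53, 56, 79]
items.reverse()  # [79, 56, 53, 49, 44, 32, 21, 14, 3, -5, -6]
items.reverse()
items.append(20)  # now [-6, -5, 3, 14, 21, 32, 44, 49, 53, 56, 79, 20]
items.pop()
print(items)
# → [-6, -5, 3, 14, 21, 32, 44, 49, 53, 56, 79]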